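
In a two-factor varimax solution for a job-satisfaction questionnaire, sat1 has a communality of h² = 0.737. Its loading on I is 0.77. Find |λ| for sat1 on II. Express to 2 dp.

0.38

Under orthogonal rotation h² = Σλ², so λ_II² = h² − (0.5929) = 0.737 − 0.5929 = 0.1441.
|λ| = √0.1441 = 0.3796.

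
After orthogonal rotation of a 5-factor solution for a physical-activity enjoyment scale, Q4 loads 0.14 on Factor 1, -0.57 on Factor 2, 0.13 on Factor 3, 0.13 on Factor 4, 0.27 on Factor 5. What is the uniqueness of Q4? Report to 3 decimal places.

0.549

h² = 0.14² + (-0.57)² + 0.13² + 0.13² + 0.27² = 0.0196 + 0.3249 + 0.0169 + 0.0169 + 0.0729 = 0.4512
Uniqueness u² = 1 − h² = 1 − 0.4512 = 0.5488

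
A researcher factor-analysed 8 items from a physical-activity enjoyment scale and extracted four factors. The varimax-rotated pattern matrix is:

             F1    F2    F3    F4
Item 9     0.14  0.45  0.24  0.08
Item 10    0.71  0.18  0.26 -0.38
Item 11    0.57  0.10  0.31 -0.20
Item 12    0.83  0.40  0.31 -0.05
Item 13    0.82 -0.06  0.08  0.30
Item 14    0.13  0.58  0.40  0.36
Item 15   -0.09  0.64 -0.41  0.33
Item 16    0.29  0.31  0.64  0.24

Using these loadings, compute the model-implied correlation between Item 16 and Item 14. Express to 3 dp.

r̂ = Σ λ_i·λ_j across factors = (0.29)(0.13) + (0.31)(0.58) + (0.64)(0.40) + (0.24)(0.36)
  = +0.0377 +0.1798 +0.2560 +0.0864 = 0.5599

0.560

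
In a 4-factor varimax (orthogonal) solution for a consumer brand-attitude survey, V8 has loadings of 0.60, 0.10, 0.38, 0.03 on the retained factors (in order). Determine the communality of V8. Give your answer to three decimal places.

0.515

h² = 0.60² + 0.10² + 0.38² + 0.03² = 0.3600 + 0.0100 + 0.1444 + 0.0009 = 0.5153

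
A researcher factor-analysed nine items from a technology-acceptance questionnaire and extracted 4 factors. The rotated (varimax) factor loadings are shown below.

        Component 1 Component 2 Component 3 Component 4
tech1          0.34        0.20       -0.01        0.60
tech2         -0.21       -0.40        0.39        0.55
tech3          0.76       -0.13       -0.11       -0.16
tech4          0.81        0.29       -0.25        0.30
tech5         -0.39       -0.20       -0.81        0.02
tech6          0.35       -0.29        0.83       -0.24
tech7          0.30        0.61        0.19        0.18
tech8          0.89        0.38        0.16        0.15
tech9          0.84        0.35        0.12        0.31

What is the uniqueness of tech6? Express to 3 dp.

0.047

h² = 0.35² + (-0.29)² + 0.83² + (-0.24)² = 0.1225 + 0.0841 + 0.6889 + 0.0576 = 0.9531
Uniqueness u² = 1 − h² = 1 − 0.9531 = 0.0469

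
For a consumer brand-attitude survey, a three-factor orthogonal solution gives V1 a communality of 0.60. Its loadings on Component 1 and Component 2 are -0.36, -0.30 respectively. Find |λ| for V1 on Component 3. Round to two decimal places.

0.62

Under orthogonal rotation h² = Σλ², so λ_Component 3² = h² − (0.2196) = 0.60 − 0.2196 = 0.3804.
|λ| = √0.3804 = 0.6168.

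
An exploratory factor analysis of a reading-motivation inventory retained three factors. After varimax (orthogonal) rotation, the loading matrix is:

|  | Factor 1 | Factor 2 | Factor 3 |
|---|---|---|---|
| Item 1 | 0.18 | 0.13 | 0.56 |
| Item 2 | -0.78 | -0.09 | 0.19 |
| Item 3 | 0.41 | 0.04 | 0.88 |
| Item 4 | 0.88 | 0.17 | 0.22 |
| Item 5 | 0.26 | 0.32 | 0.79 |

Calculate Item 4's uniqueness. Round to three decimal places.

h² = 0.88² + 0.17² + 0.22² = 0.7744 + 0.0289 + 0.0484 = 0.8517
Uniqueness u² = 1 − h² = 1 − 0.8517 = 0.1483

0.148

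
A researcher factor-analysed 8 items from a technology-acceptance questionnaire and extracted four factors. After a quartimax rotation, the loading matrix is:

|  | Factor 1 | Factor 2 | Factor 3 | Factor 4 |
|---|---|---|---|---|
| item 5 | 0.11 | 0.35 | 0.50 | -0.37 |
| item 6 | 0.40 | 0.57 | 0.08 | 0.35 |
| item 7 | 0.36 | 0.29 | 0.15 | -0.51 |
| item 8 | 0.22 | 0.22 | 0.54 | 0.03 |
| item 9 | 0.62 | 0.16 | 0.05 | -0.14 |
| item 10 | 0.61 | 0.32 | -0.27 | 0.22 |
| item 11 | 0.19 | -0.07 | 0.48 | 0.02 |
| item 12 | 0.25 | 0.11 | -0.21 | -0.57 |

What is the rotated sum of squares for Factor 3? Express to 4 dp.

0.9204

SS loadings for Factor 3 = 0.50² + 0.08² + 0.15² + 0.54² + 0.05² + (-0.27)² + 0.48² + (-0.21)² = 0.2500 + 0.0064 + 0.0225 + 0.2916 + 0.0025 + 0.0729 + 0.2304 + 0.0441 = 0.9204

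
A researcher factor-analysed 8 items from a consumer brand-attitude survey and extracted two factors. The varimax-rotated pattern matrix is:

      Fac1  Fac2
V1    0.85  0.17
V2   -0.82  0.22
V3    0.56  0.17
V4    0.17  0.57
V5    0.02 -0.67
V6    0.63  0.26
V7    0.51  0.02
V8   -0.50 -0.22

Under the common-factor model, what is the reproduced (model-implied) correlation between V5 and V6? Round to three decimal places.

r̂ = Σ λ_i·λ_j across factors = (0.02)(0.63) + (-0.67)(0.26)
  = +0.0126 -0.1742 = -0.1616

-0.162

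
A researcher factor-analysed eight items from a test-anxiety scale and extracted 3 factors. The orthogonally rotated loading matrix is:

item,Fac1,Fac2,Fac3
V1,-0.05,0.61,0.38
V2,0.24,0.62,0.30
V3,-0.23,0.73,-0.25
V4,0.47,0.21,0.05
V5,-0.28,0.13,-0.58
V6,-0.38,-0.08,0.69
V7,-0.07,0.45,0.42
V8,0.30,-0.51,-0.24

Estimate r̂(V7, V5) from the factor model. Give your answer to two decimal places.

-0.17

r̂ = Σ λ_i·λ_j across factors = (-0.07)(-0.28) + (0.45)(0.13) + (0.42)(-0.58)
  = +0.0196 +0.0585 -0.2436 = -0.1655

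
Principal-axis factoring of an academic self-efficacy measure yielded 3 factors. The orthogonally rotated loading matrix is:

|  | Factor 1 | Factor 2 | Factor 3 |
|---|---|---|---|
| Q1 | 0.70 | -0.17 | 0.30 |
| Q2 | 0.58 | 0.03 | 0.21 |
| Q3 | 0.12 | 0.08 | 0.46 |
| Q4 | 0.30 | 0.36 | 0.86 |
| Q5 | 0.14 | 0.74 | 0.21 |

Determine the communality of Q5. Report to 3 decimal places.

h² = 0.14² + 0.74² + 0.21² = 0.0196 + 0.5476 + 0.0441 = 0.6113

0.611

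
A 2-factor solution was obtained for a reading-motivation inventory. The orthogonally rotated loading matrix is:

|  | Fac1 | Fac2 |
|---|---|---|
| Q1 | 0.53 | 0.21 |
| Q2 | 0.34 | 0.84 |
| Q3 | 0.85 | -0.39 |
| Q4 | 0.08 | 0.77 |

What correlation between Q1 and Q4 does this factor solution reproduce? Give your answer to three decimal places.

0.204

r̂ = Σ λ_i·λ_j across factors = (0.53)(0.08) + (0.21)(0.77)
  = +0.0424 +0.1617 = 0.2041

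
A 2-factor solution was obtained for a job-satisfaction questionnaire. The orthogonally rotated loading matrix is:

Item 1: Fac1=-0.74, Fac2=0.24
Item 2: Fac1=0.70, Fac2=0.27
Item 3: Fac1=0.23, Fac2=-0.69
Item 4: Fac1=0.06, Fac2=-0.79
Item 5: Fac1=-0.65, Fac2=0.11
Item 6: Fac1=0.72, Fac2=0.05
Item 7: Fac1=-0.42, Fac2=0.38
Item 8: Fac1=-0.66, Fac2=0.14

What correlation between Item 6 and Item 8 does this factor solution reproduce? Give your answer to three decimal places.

r̂ = Σ λ_i·λ_j across factors = (0.72)(-0.66) + (0.05)(0.14)
  = -0.4752 +0.0070 = -0.4682

-0.468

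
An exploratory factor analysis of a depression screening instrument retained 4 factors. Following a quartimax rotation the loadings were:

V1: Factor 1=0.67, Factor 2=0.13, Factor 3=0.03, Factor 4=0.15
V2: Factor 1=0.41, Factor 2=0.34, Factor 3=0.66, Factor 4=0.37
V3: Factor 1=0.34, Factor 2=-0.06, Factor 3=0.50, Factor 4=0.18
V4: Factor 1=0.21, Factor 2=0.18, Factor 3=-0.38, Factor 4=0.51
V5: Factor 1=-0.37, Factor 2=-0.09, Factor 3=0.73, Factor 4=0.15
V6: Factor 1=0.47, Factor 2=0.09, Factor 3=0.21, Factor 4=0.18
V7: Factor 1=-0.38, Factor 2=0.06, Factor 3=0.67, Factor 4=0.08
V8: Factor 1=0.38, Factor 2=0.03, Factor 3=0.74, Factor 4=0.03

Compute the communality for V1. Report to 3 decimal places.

0.489

h² = 0.67² + 0.13² + 0.03² + 0.15² = 0.4489 + 0.0169 + 0.0009 + 0.0225 = 0.4892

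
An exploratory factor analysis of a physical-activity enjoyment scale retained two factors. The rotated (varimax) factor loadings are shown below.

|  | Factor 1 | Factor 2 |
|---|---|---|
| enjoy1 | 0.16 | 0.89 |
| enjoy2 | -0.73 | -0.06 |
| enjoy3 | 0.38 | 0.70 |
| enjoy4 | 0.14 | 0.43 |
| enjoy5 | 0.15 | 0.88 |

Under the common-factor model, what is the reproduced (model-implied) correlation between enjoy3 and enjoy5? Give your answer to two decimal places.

0.67

r̂ = Σ λ_i·λ_j across factors = (0.38)(0.15) + (0.70)(0.88)
  = +0.0570 +0.6160 = 0.6730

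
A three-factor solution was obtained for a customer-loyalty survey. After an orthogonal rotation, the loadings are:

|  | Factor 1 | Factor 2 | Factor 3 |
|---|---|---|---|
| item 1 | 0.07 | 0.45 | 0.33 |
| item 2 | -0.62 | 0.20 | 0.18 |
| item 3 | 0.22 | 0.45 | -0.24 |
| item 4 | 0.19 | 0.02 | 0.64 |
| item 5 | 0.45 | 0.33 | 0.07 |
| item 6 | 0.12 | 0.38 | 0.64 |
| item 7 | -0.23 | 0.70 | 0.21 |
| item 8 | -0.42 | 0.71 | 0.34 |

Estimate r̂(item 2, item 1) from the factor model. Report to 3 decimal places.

r̂ = Σ λ_i·λ_j across factors = (-0.62)(0.07) + (0.20)(0.45) + (0.18)(0.33)
  = -0.0434 +0.0900 +0.0594 = 0.1060

0.106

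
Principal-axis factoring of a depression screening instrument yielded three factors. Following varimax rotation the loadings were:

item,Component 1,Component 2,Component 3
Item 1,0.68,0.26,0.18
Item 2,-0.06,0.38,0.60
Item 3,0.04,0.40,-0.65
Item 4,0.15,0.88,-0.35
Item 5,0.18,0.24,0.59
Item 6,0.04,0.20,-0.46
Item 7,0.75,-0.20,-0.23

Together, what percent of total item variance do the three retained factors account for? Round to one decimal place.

SS loadings by factor: 1.0866, 1.2840, 1.5500; total = 3.9206.
Total variance with 7 standardized items is 7, so the solution explains 3.9206/7 = 0.5601 = 56.01%.

56.0%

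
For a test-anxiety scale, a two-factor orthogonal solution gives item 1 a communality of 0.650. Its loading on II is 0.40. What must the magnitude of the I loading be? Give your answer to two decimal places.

Under orthogonal rotation h² = Σλ², so λ_I² = h² − (0.1600) = 0.650 − 0.1600 = 0.4900.
|λ| = √0.4900 = 0.7000.

0.70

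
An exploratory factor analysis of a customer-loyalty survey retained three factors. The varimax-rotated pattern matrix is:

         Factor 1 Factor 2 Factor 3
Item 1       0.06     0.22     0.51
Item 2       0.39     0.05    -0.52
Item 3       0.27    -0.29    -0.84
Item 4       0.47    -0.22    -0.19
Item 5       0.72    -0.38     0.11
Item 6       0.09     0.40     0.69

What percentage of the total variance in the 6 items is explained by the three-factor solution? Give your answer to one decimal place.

53.7%

SS loadings by factor: 0.9760, 0.4878, 1.7604; total = 3.2242.
Total variance with 6 standardized items is 6, so the solution explains 3.2242/6 = 0.5374 = 53.74%.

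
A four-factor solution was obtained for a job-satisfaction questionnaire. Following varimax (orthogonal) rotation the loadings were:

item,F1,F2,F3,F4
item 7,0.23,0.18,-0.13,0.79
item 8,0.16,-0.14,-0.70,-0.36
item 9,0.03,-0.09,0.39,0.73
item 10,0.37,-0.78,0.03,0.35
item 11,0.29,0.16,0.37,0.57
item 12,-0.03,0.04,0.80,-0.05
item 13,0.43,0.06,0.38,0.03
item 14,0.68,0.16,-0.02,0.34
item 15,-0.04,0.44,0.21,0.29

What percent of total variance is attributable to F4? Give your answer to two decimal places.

SS loadings for F4 = 0.79² + (-0.36)² + 0.73² + 0.35² + 0.57² + (-0.05)² + 0.03² + 0.34² + 0.29² = 1.9371
With 9 standardized items, total variance = 9. Proportion = 1.9371/9 = 0.2152 → 21.52%.

21.52%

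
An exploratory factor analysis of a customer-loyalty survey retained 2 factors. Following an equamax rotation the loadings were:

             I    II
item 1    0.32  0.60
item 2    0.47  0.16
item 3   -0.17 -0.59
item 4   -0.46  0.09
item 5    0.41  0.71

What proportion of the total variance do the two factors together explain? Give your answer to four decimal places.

SS loadings by factor: 0.7319, 1.2459; total = 1.9778.
Total variance with 5 standardized items is 5, so the solution explains 1.9778/5 = 0.3956.

0.3956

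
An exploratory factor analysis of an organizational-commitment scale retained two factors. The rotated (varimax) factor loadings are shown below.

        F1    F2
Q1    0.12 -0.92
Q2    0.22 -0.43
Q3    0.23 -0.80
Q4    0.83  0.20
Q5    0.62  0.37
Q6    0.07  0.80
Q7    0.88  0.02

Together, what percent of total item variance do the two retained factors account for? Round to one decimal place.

SS loadings by factor: 1.9683, 2.4886; total = 4.4569.
Total variance with 7 standardized items is 7, so the solution explains 4.4569/7 = 0.6367 = 63.67%.

63.7%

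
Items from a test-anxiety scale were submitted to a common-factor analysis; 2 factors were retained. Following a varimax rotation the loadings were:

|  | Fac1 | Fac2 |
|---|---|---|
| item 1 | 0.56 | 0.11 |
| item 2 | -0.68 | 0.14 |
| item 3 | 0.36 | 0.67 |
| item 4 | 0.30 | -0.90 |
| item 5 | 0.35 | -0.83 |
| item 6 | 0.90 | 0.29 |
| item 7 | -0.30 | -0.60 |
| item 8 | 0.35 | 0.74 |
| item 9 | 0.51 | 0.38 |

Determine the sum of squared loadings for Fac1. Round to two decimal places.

2.40

SS loadings for Fac1 = 0.56² + (-0.68)² + 0.36² + 0.30² + 0.35² + 0.90² + (-0.30)² + 0.35² + 0.51² = 0.3136 + 0.4624 + 0.1296 + 0.0900 + 0.1225 + 0.8100 + 0.0900 + 0.1225 + 0.2601 = 2.4007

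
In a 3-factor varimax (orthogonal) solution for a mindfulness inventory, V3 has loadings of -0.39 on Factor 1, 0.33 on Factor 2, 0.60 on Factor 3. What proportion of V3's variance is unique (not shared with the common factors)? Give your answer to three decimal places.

h² = (-0.39)² + 0.33² + 0.60² = 0.1521 + 0.1089 + 0.3600 = 0.6210
Uniqueness u² = 1 − h² = 1 − 0.6210 = 0.3790

0.379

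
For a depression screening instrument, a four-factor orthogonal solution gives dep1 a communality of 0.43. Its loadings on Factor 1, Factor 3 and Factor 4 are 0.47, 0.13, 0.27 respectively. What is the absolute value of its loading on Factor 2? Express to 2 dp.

0.35

Under orthogonal rotation h² = Σλ², so λ_Factor 2² = h² − (0.3107) = 0.43 − 0.3107 = 0.1193.
|λ| = √0.1193 = 0.3454.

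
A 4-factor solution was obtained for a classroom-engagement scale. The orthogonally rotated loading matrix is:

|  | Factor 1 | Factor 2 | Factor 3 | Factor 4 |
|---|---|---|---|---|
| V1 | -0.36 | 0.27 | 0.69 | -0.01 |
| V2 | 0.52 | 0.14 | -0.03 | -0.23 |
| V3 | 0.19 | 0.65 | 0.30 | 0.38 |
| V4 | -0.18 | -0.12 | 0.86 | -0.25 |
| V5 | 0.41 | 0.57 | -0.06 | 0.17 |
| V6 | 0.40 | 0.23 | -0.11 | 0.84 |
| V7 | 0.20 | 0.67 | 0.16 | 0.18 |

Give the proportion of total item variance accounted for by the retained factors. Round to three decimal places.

0.652

SS loadings by factor: 0.8366, 1.3561, 1.3479, 1.0268; total = 4.5674.
Total variance with 7 standardized items is 7, so the solution explains 4.5674/7 = 0.6525.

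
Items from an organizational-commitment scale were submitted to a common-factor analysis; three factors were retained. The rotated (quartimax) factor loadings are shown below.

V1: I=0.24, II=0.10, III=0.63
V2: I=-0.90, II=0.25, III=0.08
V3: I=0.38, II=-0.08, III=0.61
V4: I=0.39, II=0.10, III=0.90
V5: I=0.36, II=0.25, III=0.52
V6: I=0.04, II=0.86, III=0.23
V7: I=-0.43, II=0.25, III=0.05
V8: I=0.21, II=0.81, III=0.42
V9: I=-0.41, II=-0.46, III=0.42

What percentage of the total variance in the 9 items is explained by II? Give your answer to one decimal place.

SS loadings for II = 0.10² + 0.25² + (-0.08)² + 0.10² + 0.25² + 0.86² + 0.25² + 0.81² + (-0.46)² = 1.8212
With 9 standardized items, total variance = 9. Proportion = 1.8212/9 = 0.2024 → 20.24%.

20.2%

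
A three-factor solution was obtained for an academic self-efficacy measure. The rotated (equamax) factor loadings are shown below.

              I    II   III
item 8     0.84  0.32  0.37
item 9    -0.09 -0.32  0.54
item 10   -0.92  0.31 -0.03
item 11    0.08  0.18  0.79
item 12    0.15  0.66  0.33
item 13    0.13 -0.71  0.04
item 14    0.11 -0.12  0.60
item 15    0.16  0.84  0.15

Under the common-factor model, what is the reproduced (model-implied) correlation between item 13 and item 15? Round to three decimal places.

-0.570

r̂ = Σ λ_i·λ_j across factors = (0.13)(0.16) + (-0.71)(0.84) + (0.04)(0.15)
  = +0.0208 -0.5964 +0.0060 = -0.5696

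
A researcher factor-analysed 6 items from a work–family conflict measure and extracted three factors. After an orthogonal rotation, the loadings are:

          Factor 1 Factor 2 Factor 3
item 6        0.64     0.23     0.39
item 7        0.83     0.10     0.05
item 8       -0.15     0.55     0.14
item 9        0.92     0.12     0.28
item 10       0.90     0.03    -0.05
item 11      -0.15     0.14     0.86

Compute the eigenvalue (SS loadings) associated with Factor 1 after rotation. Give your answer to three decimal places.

2.800

SS loadings for Factor 1 = 0.64² + 0.83² + (-0.15)² + 0.92² + 0.90² + (-0.15)² = 0.4096 + 0.6889 + 0.0225 + 0.8464 + 0.8100 + 0.0225 = 2.7999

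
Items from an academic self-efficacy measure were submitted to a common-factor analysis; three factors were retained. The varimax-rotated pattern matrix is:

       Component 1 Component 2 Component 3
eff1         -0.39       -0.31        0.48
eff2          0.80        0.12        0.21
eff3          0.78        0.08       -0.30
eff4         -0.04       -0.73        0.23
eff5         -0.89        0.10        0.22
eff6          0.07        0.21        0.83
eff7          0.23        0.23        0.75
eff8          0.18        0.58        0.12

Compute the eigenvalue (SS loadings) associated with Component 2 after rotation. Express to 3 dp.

1.093

SS loadings for Component 2 = (-0.31)² + 0.12² + 0.08² + (-0.73)² + 0.10² + 0.21² + 0.23² + 0.58² = 0.0961 + 0.0144 + 0.0064 + 0.5329 + 0.0100 + 0.0441 + 0.0529 + 0.3364 = 1.0932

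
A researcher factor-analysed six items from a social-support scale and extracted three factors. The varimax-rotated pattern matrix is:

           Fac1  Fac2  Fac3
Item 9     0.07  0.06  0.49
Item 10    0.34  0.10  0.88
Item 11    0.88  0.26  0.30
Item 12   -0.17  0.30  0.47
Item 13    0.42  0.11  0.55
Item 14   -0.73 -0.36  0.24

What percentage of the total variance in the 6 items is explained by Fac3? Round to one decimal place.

28.1%

SS loadings for Fac3 = 0.49² + 0.88² + 0.30² + 0.47² + 0.55² + 0.24² = 1.6855
With 6 standardized items, total variance = 6. Proportion = 1.6855/6 = 0.2809 → 28.09%.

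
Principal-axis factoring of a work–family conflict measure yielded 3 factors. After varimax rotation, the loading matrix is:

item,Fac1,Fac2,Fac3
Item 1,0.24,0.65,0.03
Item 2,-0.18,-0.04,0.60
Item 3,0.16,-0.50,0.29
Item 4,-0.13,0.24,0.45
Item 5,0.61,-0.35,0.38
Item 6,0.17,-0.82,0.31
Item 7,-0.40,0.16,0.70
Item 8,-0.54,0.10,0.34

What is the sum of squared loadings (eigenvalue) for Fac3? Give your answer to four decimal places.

1.4936

SS loadings for Fac3 = 0.03² + 0.60² + 0.29² + 0.45² + 0.38² + 0.31² + 0.70² + 0.34² = 0.0009 + 0.3600 + 0.0841 + 0.2025 + 0.1444 + 0.0961 + 0.4900 + 0.1156 = 1.4936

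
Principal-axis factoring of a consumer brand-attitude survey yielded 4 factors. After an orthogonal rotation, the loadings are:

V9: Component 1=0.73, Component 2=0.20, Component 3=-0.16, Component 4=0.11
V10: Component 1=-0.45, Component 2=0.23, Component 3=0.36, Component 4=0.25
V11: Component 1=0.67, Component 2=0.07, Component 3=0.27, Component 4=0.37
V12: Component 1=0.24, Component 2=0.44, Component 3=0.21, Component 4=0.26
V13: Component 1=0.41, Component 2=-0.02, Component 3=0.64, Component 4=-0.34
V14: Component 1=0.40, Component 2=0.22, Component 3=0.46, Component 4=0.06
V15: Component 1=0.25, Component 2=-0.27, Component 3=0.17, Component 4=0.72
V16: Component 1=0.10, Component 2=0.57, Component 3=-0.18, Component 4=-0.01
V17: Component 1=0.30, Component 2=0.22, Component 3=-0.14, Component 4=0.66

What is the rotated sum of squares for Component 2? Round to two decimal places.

SS loadings for Component 2 = 0.20² + 0.23² + 0.07² + 0.44² + (-0.02)² + 0.22² + (-0.27)² + 0.57² + 0.22² = 0.0400 + 0.0529 + 0.0049 + 0.1936 + 0.0004 + 0.0484 + 0.0729 + 0.3249 + 0.0484 = 0.7864

0.79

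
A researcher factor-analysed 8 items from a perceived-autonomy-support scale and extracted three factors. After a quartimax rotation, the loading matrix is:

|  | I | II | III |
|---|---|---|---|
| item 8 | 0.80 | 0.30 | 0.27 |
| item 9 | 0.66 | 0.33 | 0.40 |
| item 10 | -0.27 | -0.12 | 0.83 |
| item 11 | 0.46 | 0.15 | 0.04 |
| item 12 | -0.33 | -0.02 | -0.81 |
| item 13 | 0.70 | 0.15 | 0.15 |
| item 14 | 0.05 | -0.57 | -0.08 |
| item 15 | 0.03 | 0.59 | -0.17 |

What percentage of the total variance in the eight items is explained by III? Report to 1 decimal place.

20.5%

SS loadings for III = 0.27² + 0.40² + 0.83² + 0.04² + (-0.81)² + 0.15² + (-0.08)² + (-0.17)² = 1.6373
With 8 standardized items, total variance = 8. Proportion = 1.6373/8 = 0.2047 → 20.47%.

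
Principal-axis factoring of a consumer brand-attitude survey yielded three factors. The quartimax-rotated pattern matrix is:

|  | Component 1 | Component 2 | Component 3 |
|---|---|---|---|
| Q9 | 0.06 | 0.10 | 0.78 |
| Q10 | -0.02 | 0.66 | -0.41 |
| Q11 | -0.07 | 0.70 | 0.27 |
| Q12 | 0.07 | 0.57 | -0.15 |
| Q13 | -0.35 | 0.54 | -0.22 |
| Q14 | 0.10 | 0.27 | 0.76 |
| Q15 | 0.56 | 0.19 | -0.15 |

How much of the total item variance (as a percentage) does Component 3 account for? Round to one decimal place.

SS loadings for Component 3 = 0.78² + (-0.41)² + 0.27² + (-0.15)² + (-0.22)² + 0.76² + (-0.15)² = 1.5204
With 7 standardized items, total variance = 7. Proportion = 1.5204/7 = 0.2172 → 21.72%.

21.7%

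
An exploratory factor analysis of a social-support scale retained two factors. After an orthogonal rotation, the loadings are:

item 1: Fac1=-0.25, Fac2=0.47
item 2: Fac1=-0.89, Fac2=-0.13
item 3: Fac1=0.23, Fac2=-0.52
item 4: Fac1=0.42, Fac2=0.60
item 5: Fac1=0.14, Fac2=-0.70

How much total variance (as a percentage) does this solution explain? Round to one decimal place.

49.2%

SS loadings by factor: 1.1035, 1.3582; total = 2.4617.
Total variance with 5 standardized items is 5, so the solution explains 2.4617/5 = 0.4923 = 49.23%.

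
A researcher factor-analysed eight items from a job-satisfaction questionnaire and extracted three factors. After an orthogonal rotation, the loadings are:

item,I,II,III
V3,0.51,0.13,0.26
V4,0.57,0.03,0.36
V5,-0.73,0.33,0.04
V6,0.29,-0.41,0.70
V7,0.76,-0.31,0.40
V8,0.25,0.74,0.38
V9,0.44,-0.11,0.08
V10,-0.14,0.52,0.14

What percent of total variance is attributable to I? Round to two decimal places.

SS loadings for I = 0.51² + 0.57² + (-0.73)² + 0.29² + 0.76² + 0.25² + 0.44² + (-0.14)² = 2.0553
With 8 standardized items, total variance = 8. Proportion = 2.0553/8 = 0.2569 → 25.69%.

25.69%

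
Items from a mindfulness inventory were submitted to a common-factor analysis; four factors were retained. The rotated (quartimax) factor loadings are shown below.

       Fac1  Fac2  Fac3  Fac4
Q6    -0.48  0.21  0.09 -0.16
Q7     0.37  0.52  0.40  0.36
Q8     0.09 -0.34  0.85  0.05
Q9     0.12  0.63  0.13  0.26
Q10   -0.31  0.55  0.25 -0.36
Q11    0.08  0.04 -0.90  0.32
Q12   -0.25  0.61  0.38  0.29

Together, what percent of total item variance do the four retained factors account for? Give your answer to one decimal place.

64.6%

Communalities: 0.3082, 0.6969, 0.8487, 0.4958, 0.5907, 0.9204, 0.6631; Σh² = 4.5238.
Total variance with 7 standardized items is 7, so the solution explains 4.5238/7 = 0.6463 = 64.63%.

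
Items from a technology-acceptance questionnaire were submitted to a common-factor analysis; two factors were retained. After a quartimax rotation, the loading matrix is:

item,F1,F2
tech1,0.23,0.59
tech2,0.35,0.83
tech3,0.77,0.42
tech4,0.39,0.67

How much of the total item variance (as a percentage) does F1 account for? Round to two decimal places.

SS loadings for F1 = 0.23² + 0.35² + 0.77² + 0.39² = 0.9204
With 4 standardized items, total variance = 4. Proportion = 0.9204/4 = 0.2301 → 23.01%.

23.01%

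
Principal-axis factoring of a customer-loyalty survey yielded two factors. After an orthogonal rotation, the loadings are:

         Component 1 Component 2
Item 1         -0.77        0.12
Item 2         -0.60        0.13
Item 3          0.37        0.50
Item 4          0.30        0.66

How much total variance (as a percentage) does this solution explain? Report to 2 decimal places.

Communalities: 0.6073, 0.3769, 0.3869, 0.5256; Σh² = 1.8967.
Total variance with 4 standardized items is 4, so the solution explains 1.8967/4 = 0.4742 = 47.42%.

47.42%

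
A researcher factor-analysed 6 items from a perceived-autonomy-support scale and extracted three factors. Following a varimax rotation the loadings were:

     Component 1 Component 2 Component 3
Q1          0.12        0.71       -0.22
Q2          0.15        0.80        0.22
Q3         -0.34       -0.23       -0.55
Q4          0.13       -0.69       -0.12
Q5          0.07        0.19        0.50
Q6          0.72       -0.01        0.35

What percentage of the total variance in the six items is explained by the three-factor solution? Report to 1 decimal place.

53.1%

Communalities: 0.5669, 0.7109, 0.4710, 0.5074, 0.2910, 0.6410; Σh² = 3.1882.
Total variance with 6 standardized items is 6, so the solution explains 3.1882/6 = 0.5314 = 53.14%.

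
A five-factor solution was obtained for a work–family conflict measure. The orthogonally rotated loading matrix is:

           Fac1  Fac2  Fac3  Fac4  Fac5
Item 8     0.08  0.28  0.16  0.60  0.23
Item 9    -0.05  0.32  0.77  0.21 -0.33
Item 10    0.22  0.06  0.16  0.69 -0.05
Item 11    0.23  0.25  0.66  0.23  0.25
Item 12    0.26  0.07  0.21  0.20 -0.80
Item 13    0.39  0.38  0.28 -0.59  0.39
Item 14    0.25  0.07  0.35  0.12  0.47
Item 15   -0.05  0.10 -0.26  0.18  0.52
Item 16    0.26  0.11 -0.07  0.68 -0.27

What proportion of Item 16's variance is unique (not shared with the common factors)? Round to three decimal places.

0.380

h² = 0.26² + 0.11² + (-0.07)² + 0.68² + (-0.27)² = 0.0676 + 0.0121 + 0.0049 + 0.4624 + 0.0729 = 0.6199
Uniqueness u² = 1 − h² = 1 − 0.6199 = 0.3801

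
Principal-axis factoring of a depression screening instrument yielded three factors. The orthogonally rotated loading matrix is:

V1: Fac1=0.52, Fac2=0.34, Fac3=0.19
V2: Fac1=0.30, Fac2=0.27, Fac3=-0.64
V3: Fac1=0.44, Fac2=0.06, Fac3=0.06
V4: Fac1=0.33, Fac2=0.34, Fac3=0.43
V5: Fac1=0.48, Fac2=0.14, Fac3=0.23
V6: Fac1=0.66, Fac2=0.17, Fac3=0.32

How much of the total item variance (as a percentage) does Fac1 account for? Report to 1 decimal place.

SS loadings for Fac1 = 0.52² + 0.30² + 0.44² + 0.33² + 0.48² + 0.66² = 1.3289
With 6 standardized items, total variance = 6. Proportion = 1.3289/6 = 0.2215 → 22.15%.

22.1%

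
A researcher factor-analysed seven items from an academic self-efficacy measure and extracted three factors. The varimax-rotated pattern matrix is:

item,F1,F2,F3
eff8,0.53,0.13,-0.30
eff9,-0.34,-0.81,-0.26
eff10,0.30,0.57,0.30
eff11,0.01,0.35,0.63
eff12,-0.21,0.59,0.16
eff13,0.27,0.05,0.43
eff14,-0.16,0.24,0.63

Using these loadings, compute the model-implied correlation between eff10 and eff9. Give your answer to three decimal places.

-0.642

r̂ = Σ λ_i·λ_j across factors = (0.30)(-0.34) + (0.57)(-0.81) + (0.30)(-0.26)
  = -0.1020 -0.4617 -0.0780 = -0.6417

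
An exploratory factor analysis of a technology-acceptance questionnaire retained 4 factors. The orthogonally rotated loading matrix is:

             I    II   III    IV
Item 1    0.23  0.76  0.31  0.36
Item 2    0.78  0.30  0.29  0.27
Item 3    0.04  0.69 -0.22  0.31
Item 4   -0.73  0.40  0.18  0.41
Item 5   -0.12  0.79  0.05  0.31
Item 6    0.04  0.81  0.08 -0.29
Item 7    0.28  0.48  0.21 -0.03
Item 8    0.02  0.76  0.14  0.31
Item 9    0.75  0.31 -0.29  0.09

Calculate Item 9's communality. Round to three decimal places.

0.751

h² = 0.75² + 0.31² + (-0.29)² + 0.09² = 0.5625 + 0.0961 + 0.0841 + 0.0081 = 0.7508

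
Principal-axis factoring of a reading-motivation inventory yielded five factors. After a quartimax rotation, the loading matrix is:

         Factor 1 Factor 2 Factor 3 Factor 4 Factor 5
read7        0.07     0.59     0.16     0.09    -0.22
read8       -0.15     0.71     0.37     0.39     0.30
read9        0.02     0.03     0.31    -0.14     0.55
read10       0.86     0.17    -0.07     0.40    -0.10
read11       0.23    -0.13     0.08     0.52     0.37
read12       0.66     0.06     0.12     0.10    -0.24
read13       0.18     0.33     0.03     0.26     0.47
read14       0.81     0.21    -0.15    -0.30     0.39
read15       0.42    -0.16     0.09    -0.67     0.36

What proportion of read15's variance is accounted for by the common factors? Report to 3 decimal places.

0.789

h² = 0.42² + (-0.16)² + 0.09² + (-0.67)² + 0.36² = 0.1764 + 0.0256 + 0.0081 + 0.4489 + 0.1296 = 0.7886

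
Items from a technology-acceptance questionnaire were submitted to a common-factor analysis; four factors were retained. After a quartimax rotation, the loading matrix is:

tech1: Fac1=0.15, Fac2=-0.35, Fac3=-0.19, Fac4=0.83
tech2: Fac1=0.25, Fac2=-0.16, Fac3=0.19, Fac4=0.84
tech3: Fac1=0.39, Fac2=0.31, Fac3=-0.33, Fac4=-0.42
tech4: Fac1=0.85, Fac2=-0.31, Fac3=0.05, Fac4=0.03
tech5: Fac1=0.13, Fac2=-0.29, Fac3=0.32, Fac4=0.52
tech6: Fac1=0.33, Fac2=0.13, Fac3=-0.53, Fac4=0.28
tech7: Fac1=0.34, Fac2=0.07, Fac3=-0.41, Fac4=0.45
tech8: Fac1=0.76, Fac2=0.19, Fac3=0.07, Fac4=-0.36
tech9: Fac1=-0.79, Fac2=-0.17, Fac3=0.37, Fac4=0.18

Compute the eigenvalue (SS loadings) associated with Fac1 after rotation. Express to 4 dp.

2.4027

SS loadings for Fac1 = 0.15² + 0.25² + 0.39² + 0.85² + 0.13² + 0.33² + 0.34² + 0.76² + (-0.79)² = 0.0225 + 0.0625 + 0.1521 + 0.7225 + 0.0169 + 0.1089 + 0.1156 + 0.5776 + 0.6241 = 2.4027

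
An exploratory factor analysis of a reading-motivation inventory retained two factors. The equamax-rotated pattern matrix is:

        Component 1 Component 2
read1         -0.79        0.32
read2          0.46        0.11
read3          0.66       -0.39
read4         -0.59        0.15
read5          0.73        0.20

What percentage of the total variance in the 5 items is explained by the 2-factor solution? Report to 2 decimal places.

SS loadings by factor: 2.1523, 0.3291; total = 2.4814.
Total variance with 5 standardized items is 5, so the solution explains 2.4814/5 = 0.4963 = 49.63%.

49.63%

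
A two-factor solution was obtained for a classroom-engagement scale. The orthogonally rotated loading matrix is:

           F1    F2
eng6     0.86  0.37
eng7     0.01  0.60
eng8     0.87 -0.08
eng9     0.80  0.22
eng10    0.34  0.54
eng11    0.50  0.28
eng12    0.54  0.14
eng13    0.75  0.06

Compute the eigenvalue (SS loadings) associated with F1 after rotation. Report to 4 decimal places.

SS loadings for F1 = 0.86² + 0.01² + 0.87² + 0.80² + 0.34² + 0.50² + 0.54² + 0.75² = 0.7396 + 0.0001 + 0.7569 + 0.6400 + 0.1156 + 0.2500 + 0.2916 + 0.5625 = 3.3563

3.3563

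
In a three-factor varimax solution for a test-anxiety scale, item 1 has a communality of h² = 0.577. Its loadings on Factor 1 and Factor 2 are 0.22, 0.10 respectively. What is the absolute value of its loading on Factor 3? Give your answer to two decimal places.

0.72

Under orthogonal rotation h² = Σλ², so λ_Factor 3² = h² − (0.0584) = 0.577 − 0.0584 = 0.5186.
|λ| = √0.5186 = 0.7201.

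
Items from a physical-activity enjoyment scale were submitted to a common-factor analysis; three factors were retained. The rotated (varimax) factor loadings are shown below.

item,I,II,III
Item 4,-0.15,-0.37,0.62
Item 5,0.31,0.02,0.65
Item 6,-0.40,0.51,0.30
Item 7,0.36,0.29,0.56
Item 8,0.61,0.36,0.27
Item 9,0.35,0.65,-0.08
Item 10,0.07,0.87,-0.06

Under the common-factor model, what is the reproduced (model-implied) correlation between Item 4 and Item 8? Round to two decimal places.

-0.06

r̂ = Σ λ_i·λ_j across factors = (-0.15)(0.61) + (-0.37)(0.36) + (0.62)(0.27)
  = -0.0915 -0.1332 +0.1674 = -0.0573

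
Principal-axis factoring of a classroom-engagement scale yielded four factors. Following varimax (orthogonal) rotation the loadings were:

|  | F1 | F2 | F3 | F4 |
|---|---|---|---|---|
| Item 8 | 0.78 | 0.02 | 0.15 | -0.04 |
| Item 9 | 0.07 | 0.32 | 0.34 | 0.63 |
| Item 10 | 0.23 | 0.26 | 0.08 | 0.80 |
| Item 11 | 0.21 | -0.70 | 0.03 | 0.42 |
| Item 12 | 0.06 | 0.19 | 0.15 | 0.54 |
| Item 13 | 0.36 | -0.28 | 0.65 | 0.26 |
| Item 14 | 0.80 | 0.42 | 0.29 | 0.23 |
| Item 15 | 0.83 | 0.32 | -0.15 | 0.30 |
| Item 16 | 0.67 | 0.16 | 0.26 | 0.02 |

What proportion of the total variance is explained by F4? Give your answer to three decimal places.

0.191

SS loadings for F4 = (-0.04)² + 0.63² + 0.80² + 0.42² + 0.54² + 0.26² + 0.23² + 0.30² + 0.02² = 1.7174
Proportion of variance = 1.7174 / 9 = 0.1908.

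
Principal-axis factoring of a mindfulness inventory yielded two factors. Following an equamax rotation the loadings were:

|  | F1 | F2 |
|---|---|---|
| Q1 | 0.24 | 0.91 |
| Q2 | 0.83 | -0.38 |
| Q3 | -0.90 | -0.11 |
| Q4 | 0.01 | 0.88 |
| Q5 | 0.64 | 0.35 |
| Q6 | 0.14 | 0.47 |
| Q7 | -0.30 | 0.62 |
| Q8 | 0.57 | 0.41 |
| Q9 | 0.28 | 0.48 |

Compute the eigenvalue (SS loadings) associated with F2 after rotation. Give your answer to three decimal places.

SS loadings for F2 = 0.91² + (-0.38)² + (-0.11)² + 0.88² + 0.35² + 0.47² + 0.62² + 0.41² + 0.48² = 0.8281 + 0.1444 + 0.0121 + 0.7744 + 0.1225 + 0.2209 + 0.3844 + 0.1681 + 0.2304 = 2.8853

2.885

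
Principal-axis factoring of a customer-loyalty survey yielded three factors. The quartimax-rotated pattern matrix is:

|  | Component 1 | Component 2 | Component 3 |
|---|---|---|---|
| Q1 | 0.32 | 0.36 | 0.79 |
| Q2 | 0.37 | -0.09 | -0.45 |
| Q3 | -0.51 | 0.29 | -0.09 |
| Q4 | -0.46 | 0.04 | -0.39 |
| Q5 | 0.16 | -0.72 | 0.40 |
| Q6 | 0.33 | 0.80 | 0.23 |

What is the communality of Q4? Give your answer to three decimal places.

h² = (-0.46)² + 0.04² + (-0.39)² = 0.2116 + 0.0016 + 0.1521 = 0.3653

0.365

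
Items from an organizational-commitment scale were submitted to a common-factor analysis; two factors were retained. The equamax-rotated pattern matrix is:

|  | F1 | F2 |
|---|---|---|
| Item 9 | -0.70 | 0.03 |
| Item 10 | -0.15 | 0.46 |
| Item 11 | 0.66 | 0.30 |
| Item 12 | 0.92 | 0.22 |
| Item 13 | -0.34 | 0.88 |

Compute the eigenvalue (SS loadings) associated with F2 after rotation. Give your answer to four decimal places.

1.1253

SS loadings for F2 = 0.03² + 0.46² + 0.30² + 0.22² + 0.88² = 0.0009 + 0.2116 + 0.0900 + 0.0484 + 0.7744 = 1.1253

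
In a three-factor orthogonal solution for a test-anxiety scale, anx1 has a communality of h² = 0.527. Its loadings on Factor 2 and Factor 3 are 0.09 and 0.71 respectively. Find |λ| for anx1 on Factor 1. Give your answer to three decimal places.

0.122

Under orthogonal rotation h² = Σλ², so λ_Factor 1² = h² − (0.5122) = 0.527 − 0.5122 = 0.0148.
|λ| = √0.0148 = 0.1217.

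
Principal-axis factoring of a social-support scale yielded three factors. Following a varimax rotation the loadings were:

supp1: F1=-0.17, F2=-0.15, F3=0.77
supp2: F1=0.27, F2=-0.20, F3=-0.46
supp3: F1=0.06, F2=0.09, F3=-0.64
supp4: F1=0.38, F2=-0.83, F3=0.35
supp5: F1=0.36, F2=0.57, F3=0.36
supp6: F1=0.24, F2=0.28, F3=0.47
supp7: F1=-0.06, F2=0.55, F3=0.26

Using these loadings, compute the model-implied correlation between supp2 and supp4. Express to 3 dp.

0.108

r̂ = Σ λ_i·λ_j across factors = (0.27)(0.38) + (-0.20)(-0.83) + (-0.46)(0.35)
  = +0.1026 +0.1660 -0.1610 = 0.1076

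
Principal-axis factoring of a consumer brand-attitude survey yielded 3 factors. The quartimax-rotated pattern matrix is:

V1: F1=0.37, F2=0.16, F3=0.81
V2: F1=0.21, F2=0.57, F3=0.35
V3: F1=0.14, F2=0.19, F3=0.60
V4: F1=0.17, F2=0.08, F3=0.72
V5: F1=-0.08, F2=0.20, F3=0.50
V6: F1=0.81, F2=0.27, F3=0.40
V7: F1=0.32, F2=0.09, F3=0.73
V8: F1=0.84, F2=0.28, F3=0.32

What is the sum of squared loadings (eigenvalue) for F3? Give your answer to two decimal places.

SS loadings for F3 = 0.81² + 0.35² + 0.60² + 0.72² + 0.50² + 0.40² + 0.73² + 0.32² = 0.6561 + 0.1225 + 0.3600 + 0.5184 + 0.2500 + 0.1600 + 0.5329 + 0.1024 = 2.7023

2.70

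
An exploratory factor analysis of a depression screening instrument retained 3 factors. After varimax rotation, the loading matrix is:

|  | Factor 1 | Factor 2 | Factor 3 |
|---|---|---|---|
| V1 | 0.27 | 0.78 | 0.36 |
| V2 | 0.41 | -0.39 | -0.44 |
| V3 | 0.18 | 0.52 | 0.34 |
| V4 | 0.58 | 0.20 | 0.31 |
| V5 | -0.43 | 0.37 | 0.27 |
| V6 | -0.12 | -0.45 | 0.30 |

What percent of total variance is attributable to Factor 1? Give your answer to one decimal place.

SS loadings for Factor 1 = 0.27² + 0.41² + 0.18² + 0.58² + (-0.43)² + (-0.12)² = 0.8091
With 6 standardized items, total variance = 6. Proportion = 0.8091/6 = 0.1348 → 13.48%.

13.5%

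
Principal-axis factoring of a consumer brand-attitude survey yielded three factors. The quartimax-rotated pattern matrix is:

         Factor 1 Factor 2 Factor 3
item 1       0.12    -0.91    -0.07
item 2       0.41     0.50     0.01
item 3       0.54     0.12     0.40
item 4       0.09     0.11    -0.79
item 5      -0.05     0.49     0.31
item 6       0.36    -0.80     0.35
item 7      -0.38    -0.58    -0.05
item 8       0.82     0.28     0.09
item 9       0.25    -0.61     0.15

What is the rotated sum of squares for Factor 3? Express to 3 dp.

1.041

SS loadings for Factor 3 = (-0.07)² + 0.01² + 0.40² + (-0.79)² + 0.31² + 0.35² + (-0.05)² + 0.09² + 0.15² = 0.0049 + 0.0001 + 0.1600 + 0.6241 + 0.0961 + 0.1225 + 0.0025 + 0.0081 + 0.0225 = 1.0408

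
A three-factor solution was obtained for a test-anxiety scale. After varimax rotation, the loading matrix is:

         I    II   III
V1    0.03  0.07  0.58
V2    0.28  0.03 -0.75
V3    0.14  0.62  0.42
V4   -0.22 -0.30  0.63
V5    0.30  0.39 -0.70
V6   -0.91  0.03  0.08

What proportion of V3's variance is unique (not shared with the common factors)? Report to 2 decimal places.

h² = 0.14² + 0.62² + 0.42² = 0.0196 + 0.3844 + 0.1764 = 0.5804
Uniqueness u² = 1 − h² = 1 − 0.5804 = 0.4196

0.42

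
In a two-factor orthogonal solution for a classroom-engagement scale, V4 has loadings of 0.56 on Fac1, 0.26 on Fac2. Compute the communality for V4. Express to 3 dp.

0.381

h² = 0.56² + 0.26² = 0.3136 + 0.0676 = 0.3812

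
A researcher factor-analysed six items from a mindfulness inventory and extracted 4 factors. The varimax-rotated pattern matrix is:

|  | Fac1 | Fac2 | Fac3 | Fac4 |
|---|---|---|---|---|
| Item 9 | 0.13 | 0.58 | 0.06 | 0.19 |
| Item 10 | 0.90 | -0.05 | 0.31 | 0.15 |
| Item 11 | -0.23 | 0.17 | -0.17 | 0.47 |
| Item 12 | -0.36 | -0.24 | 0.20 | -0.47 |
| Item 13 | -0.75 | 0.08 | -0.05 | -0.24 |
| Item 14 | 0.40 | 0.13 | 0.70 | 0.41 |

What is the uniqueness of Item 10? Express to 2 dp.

h² = 0.90² + (-0.05)² + 0.31² + 0.15² = 0.8100 + 0.0025 + 0.0961 + 0.0225 = 0.9311
Uniqueness u² = 1 − h² = 1 − 0.9311 = 0.0689

0.07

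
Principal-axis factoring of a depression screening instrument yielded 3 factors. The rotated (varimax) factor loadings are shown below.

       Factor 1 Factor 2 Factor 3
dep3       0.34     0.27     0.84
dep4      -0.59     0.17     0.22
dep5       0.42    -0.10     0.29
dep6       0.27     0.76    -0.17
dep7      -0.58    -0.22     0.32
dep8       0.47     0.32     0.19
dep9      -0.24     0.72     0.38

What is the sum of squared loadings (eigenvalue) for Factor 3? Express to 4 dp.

SS loadings for Factor 3 = 0.84² + 0.22² + 0.29² + (-0.17)² + 0.32² + 0.19² + 0.38² = 0.7056 + 0.0484 + 0.0841 + 0.0289 + 0.1024 + 0.0361 + 0.1444 = 1.1499

1.1499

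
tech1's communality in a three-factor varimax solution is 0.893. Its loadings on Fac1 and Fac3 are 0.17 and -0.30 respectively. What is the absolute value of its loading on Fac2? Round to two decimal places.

Under orthogonal rotation h² = Σλ², so λ_Fac2² = h² − (0.1189) = 0.893 − 0.1189 = 0.7741.
|λ| = √0.7741 = 0.8798.

0.88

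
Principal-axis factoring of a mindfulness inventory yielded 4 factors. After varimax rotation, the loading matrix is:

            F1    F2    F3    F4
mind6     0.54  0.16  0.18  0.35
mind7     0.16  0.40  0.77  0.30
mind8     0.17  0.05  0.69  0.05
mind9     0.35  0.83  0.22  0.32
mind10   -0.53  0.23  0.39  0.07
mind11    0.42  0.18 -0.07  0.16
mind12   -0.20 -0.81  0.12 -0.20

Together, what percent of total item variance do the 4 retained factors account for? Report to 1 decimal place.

61.3%

SS loadings by factor: 0.9659, 1.6184, 1.3212, 0.3879; total = 4.2934.
Total variance with 7 standardized items is 7, so the solution explains 4.2934/7 = 0.6133 = 61.33%.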